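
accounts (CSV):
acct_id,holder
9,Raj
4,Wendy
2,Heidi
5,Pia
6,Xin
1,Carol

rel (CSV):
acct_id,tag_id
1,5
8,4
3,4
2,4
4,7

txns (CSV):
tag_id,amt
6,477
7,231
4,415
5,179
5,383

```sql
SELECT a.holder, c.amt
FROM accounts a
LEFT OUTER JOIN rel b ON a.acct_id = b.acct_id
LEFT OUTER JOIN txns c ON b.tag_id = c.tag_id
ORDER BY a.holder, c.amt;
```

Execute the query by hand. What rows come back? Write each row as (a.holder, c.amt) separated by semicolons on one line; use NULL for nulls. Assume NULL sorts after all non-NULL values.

(Carol, 179); (Carol, 383); (Heidi, 415); (Pia, NULL); (Raj, NULL); (Wendy, 231); (Xin, NULL)

Joins associate left-to-right: accounts LEFT JOIN rel on acct_id gives 6 intermediate row(s).
Then LEFT JOIN `txns c` on tag_id: each of those 6 rows is kept; rows whose b.tag_id has no match in c get NULL for c's columns.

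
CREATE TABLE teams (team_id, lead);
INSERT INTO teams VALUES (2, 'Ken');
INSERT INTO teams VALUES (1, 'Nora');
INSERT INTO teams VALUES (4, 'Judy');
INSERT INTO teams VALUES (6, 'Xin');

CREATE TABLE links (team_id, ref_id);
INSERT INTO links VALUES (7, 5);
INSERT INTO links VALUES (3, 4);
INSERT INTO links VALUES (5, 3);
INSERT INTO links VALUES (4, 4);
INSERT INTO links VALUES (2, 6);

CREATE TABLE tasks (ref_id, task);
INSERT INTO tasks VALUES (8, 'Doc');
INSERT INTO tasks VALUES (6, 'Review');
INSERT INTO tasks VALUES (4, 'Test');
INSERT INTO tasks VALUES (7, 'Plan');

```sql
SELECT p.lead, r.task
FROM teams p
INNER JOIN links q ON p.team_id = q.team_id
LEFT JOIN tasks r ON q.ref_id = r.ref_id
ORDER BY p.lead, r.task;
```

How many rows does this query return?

Joins associate left-to-right: teams INNER JOIN links on team_id gives 2 intermediate row(s).
Then LEFT JOIN `tasks r` on ref_id: each of those 2 rows is kept; rows whose q.ref_id has no match in r get NULL for r's columns.
Result: 2 row(s).

2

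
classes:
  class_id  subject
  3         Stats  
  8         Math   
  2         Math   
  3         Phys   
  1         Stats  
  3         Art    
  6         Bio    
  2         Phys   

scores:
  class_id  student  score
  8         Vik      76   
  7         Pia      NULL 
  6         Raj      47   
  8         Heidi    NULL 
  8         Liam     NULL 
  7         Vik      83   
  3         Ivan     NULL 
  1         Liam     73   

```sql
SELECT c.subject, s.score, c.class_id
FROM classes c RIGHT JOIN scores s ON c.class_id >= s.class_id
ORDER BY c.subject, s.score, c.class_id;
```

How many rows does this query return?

RIGHT JOIN keeps every row from `scores`; unmatched rows get NULL for `classes`'s columns.
Matching on c.class_id >= s.class_id.
- c row (class_id=3): matches 2 s row(s) → 2 output row(s).
- c row (class_id=8): matches 8 s row(s) → 8 output row(s).
- c row (class_id=2): matches 1 s row(s) → 1 output row(s).
- c row (class_id=3): matches 2 s row(s) → 2 output row(s).
- c row (class_id=1): matches 1 s row(s) → 1 output row(s).
- c row (class_id=3): matches 2 s row(s) → 2 output row(s).
- c row (class_id=6): matches 3 s row(s) → 3 output row(s).
- c row (class_id=2): matches 1 s row(s) → 1 output row(s).
- every s row matched at least one c row.
Total: 20 rows.

20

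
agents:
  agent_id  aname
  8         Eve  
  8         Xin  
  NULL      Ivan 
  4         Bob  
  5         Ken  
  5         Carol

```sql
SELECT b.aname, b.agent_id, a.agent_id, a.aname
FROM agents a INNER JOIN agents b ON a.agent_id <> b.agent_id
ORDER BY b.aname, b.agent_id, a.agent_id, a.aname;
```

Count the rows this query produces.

16

INNER JOIN keeps only pairs where the ON condition holds.
Matching on a.agent_id <> b.agent_id. A NULL in a compared column never satisfies the condition.
- a row (agent_id=8): matches 3 b row(s) → 3 output row(s).
- a row (agent_id=8): matches 3 b row(s) → 3 output row(s).
- a row (agent_id=NULL): no match → dropped.
- a row (agent_id=4): matches 4 b row(s) → 4 output row(s).
- a row (agent_id=5): matches 3 b row(s) → 3 output row(s).
- a row (agent_id=5): matches 3 b row(s) → 3 output row(s).
Total: 16 rows.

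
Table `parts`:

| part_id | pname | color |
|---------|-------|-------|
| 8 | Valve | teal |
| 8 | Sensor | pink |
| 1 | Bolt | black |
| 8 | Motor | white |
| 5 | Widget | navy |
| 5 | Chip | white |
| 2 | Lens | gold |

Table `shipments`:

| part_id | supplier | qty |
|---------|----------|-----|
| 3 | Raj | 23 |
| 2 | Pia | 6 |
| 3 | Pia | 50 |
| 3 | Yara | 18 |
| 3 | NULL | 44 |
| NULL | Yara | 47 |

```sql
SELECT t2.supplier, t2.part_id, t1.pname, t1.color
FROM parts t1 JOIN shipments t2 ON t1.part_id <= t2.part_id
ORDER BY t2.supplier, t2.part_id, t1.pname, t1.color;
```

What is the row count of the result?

INNER JOIN keeps only pairs where the ON condition holds.
Matching on t1.part_id <= t2.part_id. A NULL in a compared column never satisfies the condition.
- part_id=8: no matching t2 row, dropped.
- part_id=8: no matching t2 row, dropped.
- part_id=1: 5 matching t2 row(s), so 5 row(s) emitted.
- part_id=8: no matching t2 row, dropped.
- part_id=5: no matching t2 row, dropped.
- part_id=5: no matching t2 row, dropped.
- part_id=2: 5 matching t2 row(s), so 5 row(s) emitted.
Total: 10 rows.

10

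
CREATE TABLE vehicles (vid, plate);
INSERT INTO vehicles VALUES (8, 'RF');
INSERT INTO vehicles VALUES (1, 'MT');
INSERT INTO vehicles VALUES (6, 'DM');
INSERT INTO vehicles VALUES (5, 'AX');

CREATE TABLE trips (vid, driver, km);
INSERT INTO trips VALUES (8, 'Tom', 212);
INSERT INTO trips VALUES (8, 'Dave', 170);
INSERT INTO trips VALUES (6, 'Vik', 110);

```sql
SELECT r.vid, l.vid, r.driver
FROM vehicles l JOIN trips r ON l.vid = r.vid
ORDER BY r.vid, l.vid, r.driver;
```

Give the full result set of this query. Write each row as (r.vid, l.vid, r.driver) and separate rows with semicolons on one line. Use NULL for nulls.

(6, 6, Vik); (8, 8, Dave); (8, 8, Tom)

INNER JOIN keeps only pairs where the ON condition holds.
Matching on l.vid = r.vid.
Matched pairs: 3.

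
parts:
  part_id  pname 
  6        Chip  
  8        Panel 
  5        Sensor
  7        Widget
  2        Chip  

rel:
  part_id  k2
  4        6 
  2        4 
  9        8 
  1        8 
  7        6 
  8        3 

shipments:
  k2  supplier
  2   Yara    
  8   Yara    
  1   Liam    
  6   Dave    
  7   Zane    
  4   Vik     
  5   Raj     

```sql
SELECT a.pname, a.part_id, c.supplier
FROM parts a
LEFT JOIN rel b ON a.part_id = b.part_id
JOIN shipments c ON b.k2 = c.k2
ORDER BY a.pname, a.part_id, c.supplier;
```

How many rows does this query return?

2

Joins associate left-to-right: parts LEFT JOIN rel on part_id gives 5 intermediate row(s).
Then INNER JOIN `shipments c` on k2: keep only rows whose b.k2 appears in c.
Result: 2 row(s).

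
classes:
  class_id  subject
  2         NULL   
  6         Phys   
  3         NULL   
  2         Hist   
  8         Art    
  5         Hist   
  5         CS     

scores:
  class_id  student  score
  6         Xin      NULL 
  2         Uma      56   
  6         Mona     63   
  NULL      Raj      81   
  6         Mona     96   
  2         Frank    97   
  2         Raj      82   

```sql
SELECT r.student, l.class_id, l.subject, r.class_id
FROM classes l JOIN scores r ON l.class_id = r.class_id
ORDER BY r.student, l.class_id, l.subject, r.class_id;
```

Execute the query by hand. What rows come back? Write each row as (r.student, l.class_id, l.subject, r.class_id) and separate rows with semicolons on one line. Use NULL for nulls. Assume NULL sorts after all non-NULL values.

(Frank, 2, Hist, 2); (Frank, 2, NULL, 2); (Mona, 6, Phys, 6); (Mona, 6, Phys, 6); (Raj, 2, Hist, 2); (Raj, 2, NULL, 2); (Uma, 2, Hist, 2); (Uma, 2, NULL, 2); (Xin, 6, Phys, 6)

INNER JOIN keeps only pairs where the ON condition holds.
Matching on l.class_id = r.class_id. A NULL in a compared column never satisfies the condition.
- l (class_id=2) pairs with 3 row(s) of r.
- l (class_id=6) pairs with 3 row(s) of r.
- l (class_id=3) has no partner → excluded.
- l (class_id=2) pairs with 3 row(s) of r.
- l (class_id=8) has no partner → excluded.
- l (class_id=5) has no partner → excluded.
- l (class_id=5) has no partner → excluded.
After projecting and ordering:
r.student | l.class_id | l.subject | r.class_id
Frank | 2 | Hist | 2
Frank | 2 | NULL | 2
Mona | 6 | Phys | 6
Mona | 6 | Phys | 6
Raj | 2 | Hist | 2
Raj | 2 | NULL | 2
Uma | 2 | Hist | 2
Uma | 2 | NULL | 2
Xin | 6 | Phys | 6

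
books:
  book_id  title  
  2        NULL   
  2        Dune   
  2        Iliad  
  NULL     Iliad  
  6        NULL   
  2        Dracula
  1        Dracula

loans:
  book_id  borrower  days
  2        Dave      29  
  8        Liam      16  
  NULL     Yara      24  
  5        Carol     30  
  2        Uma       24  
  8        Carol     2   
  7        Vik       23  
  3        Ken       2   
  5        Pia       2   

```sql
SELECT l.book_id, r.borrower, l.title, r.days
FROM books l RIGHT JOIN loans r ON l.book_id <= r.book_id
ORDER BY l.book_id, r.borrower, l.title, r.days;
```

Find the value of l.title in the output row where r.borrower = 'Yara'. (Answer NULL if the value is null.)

NULL

RIGHT JOIN keeps every row from `loans`; unmatched rows get NULL for `books`'s columns.
Matching on l.book_id <= r.book_id. A NULL in a compared column never satisfies the condition.
- l[0] book_id=2 → 8 match(es) in r → 8 row(s).
- l[1] book_id=2 → 8 match(es) in r → 8 row(s).
- l[2] book_id=2 → 8 match(es) in r → 8 row(s).
- l[3] book_id=NULL → no match.
- l[4] book_id=6 → 3 match(es) in r → 3 row(s).
- l[5] book_id=2 → 8 match(es) in r → 8 row(s).
- l[6] book_id=1 → 8 match(es) in r → 8 row(s).
- 1 r row(s) had no l match → kept, l columns NULL.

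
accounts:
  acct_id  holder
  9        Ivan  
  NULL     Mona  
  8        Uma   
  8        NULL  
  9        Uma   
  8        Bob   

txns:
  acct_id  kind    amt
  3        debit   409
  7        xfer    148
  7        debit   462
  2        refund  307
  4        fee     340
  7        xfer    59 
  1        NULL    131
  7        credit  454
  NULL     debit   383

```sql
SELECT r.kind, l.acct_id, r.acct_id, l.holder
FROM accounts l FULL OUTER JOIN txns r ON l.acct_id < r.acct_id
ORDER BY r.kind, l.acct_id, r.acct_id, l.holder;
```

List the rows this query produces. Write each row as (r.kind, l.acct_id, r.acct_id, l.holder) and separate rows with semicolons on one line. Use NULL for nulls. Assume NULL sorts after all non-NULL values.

FULL OUTER JOIN keeps every row from both sides; unmatched rows get NULL for the other side's columns.
Matching on l.acct_id < r.acct_id. A NULL in a compared column never satisfies the condition.
- l row (acct_id=9): no match → kept, r columns NULL.
- l row (acct_id=NULL): no match → kept, r columns NULL.
- l row (acct_id=8): no match → kept, r columns NULL.
- l row (acct_id=8): no match → kept, r columns NULL.
- l row (acct_id=9): no match → kept, r columns NULL.
- l row (acct_id=8): no match → kept, r columns NULL.
- plus 9 unmatched r row(s), each kept with NULL l columns.

(credit, NULL, 7, NULL); (debit, NULL, 3, NULL); (debit, NULL, 7, NULL); (debit, NULL, NULL, NULL); (fee, NULL, 4, NULL); (refund, NULL, 2, NULL); (xfer, NULL, 7, NULL); (xfer, NULL, 7, NULL); (NULL, 8, NULL, Bob); (NULL, 8, NULL, Uma); (NULL, 8, NULL, NULL); (NULL, 9, NULL, Ivan); (NULL, 9, NULL, Uma); (NULL, NULL, 1, NULL); (NULL, NULL, NULL, Mona)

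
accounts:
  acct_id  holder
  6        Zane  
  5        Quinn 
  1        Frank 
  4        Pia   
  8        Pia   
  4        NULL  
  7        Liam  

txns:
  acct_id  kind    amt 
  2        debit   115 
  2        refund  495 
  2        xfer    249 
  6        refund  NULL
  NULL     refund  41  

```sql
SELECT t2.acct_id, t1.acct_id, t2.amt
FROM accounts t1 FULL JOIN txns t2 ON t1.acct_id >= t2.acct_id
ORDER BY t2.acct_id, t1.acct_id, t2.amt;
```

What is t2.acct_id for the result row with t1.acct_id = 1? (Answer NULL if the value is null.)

NULL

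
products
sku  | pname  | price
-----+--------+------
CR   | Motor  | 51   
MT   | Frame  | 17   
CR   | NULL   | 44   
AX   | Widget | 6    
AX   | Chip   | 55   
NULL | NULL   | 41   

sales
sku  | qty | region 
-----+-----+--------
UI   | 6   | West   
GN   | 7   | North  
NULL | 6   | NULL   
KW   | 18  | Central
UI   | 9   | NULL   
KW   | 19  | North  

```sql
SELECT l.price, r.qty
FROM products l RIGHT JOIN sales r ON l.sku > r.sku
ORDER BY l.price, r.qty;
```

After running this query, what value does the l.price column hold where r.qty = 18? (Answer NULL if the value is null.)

17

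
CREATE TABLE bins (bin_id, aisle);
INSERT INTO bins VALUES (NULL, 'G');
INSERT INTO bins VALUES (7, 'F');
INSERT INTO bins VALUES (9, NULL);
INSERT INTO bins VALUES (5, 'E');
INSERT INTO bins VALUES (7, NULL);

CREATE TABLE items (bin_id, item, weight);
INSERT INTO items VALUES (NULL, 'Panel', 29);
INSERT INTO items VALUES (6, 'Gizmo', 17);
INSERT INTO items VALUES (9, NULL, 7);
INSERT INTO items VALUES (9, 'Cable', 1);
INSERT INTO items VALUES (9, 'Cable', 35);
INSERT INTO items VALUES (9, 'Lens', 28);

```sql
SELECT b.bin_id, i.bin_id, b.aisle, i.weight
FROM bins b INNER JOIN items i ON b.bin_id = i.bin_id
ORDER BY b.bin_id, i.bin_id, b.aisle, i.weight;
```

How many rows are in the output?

INNER JOIN keeps only pairs where the ON condition holds.
Matching on b.bin_id = i.bin_id. A NULL in a compared column never satisfies the condition.
- b[0] bin_id=NULL → no match; dropped.
- b[1] bin_id=7 → no match; dropped.
- b[2] bin_id=9 → 4 match(es) in i → 4 row(s).
- b[3] bin_id=5 → no match; dropped.
- b[4] bin_id=7 → no match; dropped.
Total: 4 rows.

4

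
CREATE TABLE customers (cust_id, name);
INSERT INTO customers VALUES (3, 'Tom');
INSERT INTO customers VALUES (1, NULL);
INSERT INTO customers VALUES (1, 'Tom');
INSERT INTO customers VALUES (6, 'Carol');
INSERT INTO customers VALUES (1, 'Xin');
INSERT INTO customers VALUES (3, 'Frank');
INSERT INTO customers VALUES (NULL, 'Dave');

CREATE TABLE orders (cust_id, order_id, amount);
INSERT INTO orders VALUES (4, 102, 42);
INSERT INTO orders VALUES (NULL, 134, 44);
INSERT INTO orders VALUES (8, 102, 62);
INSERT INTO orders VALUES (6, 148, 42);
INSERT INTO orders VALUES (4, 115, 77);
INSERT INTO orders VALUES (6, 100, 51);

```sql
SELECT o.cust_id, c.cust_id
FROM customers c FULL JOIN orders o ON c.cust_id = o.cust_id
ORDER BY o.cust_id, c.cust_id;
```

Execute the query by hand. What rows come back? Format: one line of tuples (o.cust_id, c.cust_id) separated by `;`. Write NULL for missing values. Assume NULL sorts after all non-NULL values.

FULL OUTER JOIN keeps every row from both sides; unmatched rows get NULL for the other side's columns.
Matching on c.cust_id = o.cust_id. A NULL in a compared column never satisfies the condition.
- cust_id=3: no o row matches, row kept with o columns NULL.
- cust_id=1: no o row matches, row kept with o columns NULL.
- cust_id=1: no o row matches, row kept with o columns NULL.
- cust_id=6: 2 matching o row(s), so 2 row(s) emitted.
- cust_id=1: no o row matches, row kept with o columns NULL.
- cust_id=3: no o row matches, row kept with o columns NULL.
- cust_id=NULL: no o row matches, row kept with o columns NULL.
- 4 row(s) from o found no c partner → padded with NULL.

(4, NULL); (4, NULL); (6, 6); (6, 6); (8, NULL); (NULL, 1); (NULL, 1); (NULL, 1); (NULL, 3); (NULL, 3); (NULL, NULL); (NULL, NULL)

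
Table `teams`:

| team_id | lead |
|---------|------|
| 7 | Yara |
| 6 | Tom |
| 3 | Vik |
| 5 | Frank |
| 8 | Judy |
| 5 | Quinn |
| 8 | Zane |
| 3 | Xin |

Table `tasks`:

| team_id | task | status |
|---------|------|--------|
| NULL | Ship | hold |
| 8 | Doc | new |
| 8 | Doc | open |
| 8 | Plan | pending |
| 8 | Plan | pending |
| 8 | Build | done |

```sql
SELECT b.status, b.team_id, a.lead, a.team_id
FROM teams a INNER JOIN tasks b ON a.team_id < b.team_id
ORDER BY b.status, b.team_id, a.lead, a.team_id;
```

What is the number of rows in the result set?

INNER JOIN keeps only pairs where the ON condition holds.
Matching on a.team_id < b.team_id. A NULL in a compared column never satisfies the condition.
- a (team_id=7) pairs with 5 row(s) of b.
- a (team_id=6) pairs with 5 row(s) of b.
- a (team_id=3) pairs with 5 row(s) of b.
- a (team_id=5) pairs with 5 row(s) of b.
- a (team_id=8) has no partner → excluded.
- a (team_id=5) pairs with 5 row(s) of b.
- a (team_id=8) has no partner → excluded.
- a (team_id=3) pairs with 5 row(s) of b.
Total: 30 rows.

30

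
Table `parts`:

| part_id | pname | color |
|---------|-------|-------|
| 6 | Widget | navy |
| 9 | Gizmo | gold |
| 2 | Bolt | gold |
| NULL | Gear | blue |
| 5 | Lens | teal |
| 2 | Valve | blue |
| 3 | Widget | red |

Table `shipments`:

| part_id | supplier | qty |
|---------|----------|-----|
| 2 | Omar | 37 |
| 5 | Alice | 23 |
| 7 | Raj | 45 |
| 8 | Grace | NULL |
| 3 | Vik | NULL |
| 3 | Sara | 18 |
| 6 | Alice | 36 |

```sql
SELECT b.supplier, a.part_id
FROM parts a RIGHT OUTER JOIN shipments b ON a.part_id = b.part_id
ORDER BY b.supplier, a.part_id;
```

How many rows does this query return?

8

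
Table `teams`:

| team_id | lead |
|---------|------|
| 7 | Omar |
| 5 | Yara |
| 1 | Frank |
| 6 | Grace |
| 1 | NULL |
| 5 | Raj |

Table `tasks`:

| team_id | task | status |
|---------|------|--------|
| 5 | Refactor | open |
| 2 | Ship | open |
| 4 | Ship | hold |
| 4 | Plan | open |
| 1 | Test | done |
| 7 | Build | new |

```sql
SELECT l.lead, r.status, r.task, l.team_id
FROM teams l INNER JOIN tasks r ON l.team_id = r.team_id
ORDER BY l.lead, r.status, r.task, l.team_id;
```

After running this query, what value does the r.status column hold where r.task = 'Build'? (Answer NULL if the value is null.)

new

INNER JOIN keeps only pairs where the ON condition holds.
Matching on l.team_id = r.team_id.
- l[0] team_id=7 → 1 match(es) in r → 1 row(s).
- l[1] team_id=5 → 1 match(es) in r → 1 row(s).
- l[2] team_id=1 → 1 match(es) in r → 1 row(s).
- l[3] team_id=6 → no match; dropped.
- l[4] team_id=1 → 1 match(es) in r → 1 row(s).
- l[5] team_id=5 → 1 match(es) in r → 1 row(s).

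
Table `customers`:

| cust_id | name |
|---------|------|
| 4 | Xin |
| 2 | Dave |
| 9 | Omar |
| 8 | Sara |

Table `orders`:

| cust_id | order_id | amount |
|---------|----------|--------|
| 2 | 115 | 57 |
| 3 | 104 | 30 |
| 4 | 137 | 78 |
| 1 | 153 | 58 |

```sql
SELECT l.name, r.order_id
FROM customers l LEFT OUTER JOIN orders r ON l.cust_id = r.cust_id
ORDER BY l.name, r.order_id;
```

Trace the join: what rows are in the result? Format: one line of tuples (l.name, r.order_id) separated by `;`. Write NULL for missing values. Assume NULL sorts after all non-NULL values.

(Dave, 115); (Omar, NULL); (Sara, NULL); (Xin, 137)

LEFT JOIN keeps every row from `customers`; unmatched rows get NULL for `orders`'s columns.
Matching on l.cust_id = r.cust_id.
Matched pairs: 2; unmatched l rows kept: 2.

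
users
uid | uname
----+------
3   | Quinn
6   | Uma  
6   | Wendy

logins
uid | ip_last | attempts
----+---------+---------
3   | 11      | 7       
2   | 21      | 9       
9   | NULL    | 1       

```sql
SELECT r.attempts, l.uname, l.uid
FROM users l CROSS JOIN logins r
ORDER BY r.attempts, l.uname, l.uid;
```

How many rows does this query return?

9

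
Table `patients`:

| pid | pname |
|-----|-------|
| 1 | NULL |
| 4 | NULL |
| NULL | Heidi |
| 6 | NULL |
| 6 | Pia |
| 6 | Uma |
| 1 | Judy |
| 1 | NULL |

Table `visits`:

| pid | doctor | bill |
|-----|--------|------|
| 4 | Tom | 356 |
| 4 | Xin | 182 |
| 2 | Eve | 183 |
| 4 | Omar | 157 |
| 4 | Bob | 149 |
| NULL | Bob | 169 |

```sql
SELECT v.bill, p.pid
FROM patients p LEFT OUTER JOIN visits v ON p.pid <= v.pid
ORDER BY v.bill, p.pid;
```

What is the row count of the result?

23

LEFT JOIN keeps every row from `patients`; unmatched rows get NULL for `visits`'s columns.
Matching on p.pid <= v.pid. A NULL in a compared column never satisfies the condition.
- p (pid=1) pairs with 5 row(s) of v.
- p (pid=4) pairs with 4 row(s) of v.
- p (pid=NULL) has no partner → padded with NULL.
- p (pid=6) has no partner → padded with NULL.
- p (pid=6) has no partner → padded with NULL.
- p (pid=6) has no partner → padded with NULL.
- p (pid=1) pairs with 5 row(s) of v.
- p (pid=1) pairs with 5 row(s) of v.
Total: 19 matched + 4 padded = 23 rows.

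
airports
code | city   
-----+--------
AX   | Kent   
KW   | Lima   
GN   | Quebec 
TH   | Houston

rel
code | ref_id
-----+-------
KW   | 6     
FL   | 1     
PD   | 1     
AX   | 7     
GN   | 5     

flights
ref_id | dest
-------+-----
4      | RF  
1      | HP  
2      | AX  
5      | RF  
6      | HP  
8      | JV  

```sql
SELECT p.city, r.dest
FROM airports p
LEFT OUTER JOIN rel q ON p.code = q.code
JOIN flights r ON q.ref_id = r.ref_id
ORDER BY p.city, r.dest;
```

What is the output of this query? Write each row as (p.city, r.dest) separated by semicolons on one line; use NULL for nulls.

(Lima, HP); (Quebec, RF)

Joins associate left-to-right: airports LEFT JOIN rel on code gives 4 intermediate row(s).
Then INNER JOIN `flights r` on ref_id: keep only rows whose q.ref_id appears in r.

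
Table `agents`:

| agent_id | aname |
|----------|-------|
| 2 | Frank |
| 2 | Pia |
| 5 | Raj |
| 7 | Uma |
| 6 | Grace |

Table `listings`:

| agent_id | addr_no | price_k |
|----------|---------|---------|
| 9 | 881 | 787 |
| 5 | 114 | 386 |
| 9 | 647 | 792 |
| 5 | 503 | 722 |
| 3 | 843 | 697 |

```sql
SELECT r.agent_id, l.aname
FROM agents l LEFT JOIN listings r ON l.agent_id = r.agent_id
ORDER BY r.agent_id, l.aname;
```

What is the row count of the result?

LEFT JOIN keeps every row from `agents`; unmatched rows get NULL for `listings`'s columns.
Matching on l.agent_id = r.agent_id.
- l (agent_id=2) has no partner → padded with NULL.
- l (agent_id=2) has no partner → padded with NULL.
- l (agent_id=5) pairs with 2 row(s) of r.
- l (agent_id=7) has no partner → padded with NULL.
- l (agent_id=6) has no partner → padded with NULL.
Total: 2 matched + 4 padded = 6 rows.

6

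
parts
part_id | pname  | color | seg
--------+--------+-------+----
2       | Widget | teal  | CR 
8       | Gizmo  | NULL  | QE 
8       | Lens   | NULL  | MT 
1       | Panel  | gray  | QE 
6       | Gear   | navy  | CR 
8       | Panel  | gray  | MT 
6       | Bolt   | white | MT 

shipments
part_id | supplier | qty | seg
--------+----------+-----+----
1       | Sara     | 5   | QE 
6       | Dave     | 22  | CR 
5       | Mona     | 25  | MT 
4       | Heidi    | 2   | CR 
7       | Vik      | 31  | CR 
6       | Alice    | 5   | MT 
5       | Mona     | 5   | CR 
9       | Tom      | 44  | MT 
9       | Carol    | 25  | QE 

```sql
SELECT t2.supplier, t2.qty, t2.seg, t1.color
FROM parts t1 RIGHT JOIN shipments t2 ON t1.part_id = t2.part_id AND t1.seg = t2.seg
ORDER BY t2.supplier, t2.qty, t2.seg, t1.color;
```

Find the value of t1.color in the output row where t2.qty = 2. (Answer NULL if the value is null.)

NULL

RIGHT JOIN keeps every row from `shipments`; unmatched rows get NULL for `parts`'s columns.
Matching on t1.part_id = t2.part_id AND t1.seg = t2.seg.
- part_id=2, seg=CR: no matching t2 row.
- part_id=8, seg=QE: no matching t2 row.
- part_id=8, seg=MT: no matching t2 row.
- part_id=1, seg=QE: 1 matching t2 row(s), so 1 row(s) emitted.
- part_id=6, seg=CR: 1 matching t2 row(s), so 1 row(s) emitted.
- part_id=8, seg=MT: no matching t2 row.
- part_id=6, seg=MT: 1 matching t2 row(s), so 1 row(s) emitted.
- plus 6 unmatched t2 row(s), each kept with NULL t1 columns.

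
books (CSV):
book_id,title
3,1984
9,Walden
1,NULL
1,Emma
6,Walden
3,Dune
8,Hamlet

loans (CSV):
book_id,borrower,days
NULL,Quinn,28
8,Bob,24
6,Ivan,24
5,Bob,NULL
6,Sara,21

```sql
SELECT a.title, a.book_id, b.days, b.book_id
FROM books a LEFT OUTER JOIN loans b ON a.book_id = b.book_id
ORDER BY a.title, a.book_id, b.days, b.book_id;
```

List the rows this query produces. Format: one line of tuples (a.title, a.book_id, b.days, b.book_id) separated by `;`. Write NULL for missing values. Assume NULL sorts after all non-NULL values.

LEFT JOIN keeps every row from `books`; unmatched rows get NULL for `loans`'s columns.
Matching on a.book_id = b.book_id. A NULL in a compared column never satisfies the condition.
- a[0] book_id=3 → no match; kept with NULLs on the b side.
- a[1] book_id=9 → no match; kept with NULLs on the b side.
- a[2] book_id=1 → no match; kept with NULLs on the b side.
- a[3] book_id=1 → no match; kept with NULLs on the b side.
- a[4] book_id=6 → 2 match(es) in b → 2 row(s).
- a[5] book_id=3 → no match; kept with NULLs on the b side.
- a[6] book_id=8 → 1 match(es) in b → 1 row(s).
After projecting and ordering:
a.title | a.book_id | b.days | b.book_id
1984 | 3 | NULL | NULL
Dune | 3 | NULL | NULL
Emma | 1 | NULL | NULL
Hamlet | 8 | 24 | 8
Walden | 6 | 21 | 6
Walden | 6 | 24 | 6
Walden | 9 | NULL | NULL
NULL | 1 | NULL | NULL

(1984, 3, NULL, NULL); (Dune, 3, NULL, NULL); (Emma, 1, NULL, NULL); (Hamlet, 8, 24, 8); (Walden, 6, 21, 6); (Walden, 6, 24, 6); (Walden, 9, NULL, NULL); (NULL, 1, NULL, NULL)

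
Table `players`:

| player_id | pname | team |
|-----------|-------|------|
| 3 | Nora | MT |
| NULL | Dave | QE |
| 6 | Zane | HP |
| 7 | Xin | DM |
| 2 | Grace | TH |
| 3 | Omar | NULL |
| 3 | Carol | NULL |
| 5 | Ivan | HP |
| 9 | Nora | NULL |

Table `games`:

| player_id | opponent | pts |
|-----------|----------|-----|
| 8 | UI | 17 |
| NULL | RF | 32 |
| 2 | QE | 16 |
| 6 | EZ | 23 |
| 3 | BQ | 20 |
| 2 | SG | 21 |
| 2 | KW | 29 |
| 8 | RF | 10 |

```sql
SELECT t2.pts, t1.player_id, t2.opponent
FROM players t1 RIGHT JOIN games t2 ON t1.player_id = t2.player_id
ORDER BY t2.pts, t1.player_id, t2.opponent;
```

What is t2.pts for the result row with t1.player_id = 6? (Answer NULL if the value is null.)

23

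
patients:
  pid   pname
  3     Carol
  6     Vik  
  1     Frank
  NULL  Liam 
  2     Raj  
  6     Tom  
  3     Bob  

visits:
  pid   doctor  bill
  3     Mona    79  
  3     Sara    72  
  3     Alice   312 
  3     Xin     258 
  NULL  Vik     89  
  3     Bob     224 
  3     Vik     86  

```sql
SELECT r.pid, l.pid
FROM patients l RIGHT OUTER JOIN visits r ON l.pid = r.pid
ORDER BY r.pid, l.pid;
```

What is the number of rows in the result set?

RIGHT JOIN keeps every row from `visits`; unmatched rows get NULL for `patients`'s columns.
Matching on l.pid = r.pid. A NULL in a compared column never satisfies the condition.
- pid=3: 6 matching r row(s), so 6 row(s) emitted.
- pid=6: no matching r row.
- pid=1: no matching r row.
- pid=NULL: no matching r row.
- pid=2: no matching r row.
- pid=6: no matching r row.
- pid=3: 6 matching r row(s), so 6 row(s) emitted.
- plus 1 unmatched r row(s), each kept with NULL l columns.
Total: 12 matched + 1 padded = 13 rows.

13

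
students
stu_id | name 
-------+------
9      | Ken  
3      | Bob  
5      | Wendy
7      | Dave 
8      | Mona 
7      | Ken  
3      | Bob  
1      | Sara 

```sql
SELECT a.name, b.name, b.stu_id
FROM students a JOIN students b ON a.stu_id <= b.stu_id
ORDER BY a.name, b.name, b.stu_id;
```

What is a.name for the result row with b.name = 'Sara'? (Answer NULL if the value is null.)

INNER JOIN keeps only pairs where the ON condition holds.
Matching on a.stu_id <= b.stu_id.
- a[0] stu_id=9 → 1 match(es) in b → 1 row(s).
- a[1] stu_id=3 → 7 match(es) in b → 7 row(s).
- a[2] stu_id=5 → 5 match(es) in b → 5 row(s).
- a[3] stu_id=7 → 4 match(es) in b → 4 row(s).
- a[4] stu_id=8 → 2 match(es) in b → 2 row(s).
- a[5] stu_id=7 → 4 match(es) in b → 4 row(s).
- a[6] stu_id=3 → 7 match(es) in b → 7 row(s).
- a[7] stu_id=1 → 8 match(es) in b → 8 row(s).

Sara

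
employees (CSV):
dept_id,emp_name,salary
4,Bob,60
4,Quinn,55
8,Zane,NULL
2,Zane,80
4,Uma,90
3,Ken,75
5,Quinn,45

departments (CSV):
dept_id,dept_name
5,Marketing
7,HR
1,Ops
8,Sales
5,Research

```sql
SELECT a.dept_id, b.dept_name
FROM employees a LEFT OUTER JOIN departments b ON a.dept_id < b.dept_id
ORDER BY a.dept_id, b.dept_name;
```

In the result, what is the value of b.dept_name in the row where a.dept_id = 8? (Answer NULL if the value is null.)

LEFT JOIN keeps every row from `employees`; unmatched rows get NULL for `departments`'s columns.
Matching on a.dept_id < b.dept_id.
- a[0] dept_id=4 → 4 match(es) in b → 4 row(s).
- a[1] dept_id=4 → 4 match(es) in b → 4 row(s).
- a[2] dept_id=8 → no match; kept with NULLs on the b side.
- a[3] dept_id=2 → 4 match(es) in b → 4 row(s).
- a[4] dept_id=4 → 4 match(es) in b → 4 row(s).
- a[5] dept_id=3 → 4 match(es) in b → 4 row(s).
- a[6] dept_id=5 → 2 match(es) in b → 2 row(s).

NULL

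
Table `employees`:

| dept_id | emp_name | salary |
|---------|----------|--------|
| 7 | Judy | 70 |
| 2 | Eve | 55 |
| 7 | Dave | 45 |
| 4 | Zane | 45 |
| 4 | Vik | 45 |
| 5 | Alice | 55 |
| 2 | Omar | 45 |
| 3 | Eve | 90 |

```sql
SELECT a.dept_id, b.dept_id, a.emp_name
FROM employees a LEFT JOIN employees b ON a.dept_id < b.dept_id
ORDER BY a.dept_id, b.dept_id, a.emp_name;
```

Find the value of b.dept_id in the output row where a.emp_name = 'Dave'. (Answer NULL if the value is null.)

LEFT JOIN keeps every row from `employees a`; unmatched rows get NULL for `employees b`'s columns.
Matching on a.dept_id < b.dept_id.
Matched pairs: 25; unmatched a rows kept: 2.

NULL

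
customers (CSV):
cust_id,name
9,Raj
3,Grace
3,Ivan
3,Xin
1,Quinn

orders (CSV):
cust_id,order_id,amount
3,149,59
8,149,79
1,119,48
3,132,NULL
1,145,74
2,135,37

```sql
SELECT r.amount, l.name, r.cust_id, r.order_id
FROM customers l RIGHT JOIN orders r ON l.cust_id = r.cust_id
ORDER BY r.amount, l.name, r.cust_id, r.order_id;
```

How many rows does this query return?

RIGHT JOIN keeps every row from `orders`; unmatched rows get NULL for `customers`'s columns.
Matching on l.cust_id = r.cust_id.
- l[0] cust_id=9 → no match.
- l[1] cust_id=3 → 2 match(es) in r → 2 row(s).
- l[2] cust_id=3 → 2 match(es) in r → 2 row(s).
- l[3] cust_id=3 → 2 match(es) in r → 2 row(s).
- l[4] cust_id=1 → 2 match(es) in r → 2 row(s).
- 2 row(s) from r found no l partner → padded with NULL.
Total: 8 matched + 2 padded = 10 rows.

10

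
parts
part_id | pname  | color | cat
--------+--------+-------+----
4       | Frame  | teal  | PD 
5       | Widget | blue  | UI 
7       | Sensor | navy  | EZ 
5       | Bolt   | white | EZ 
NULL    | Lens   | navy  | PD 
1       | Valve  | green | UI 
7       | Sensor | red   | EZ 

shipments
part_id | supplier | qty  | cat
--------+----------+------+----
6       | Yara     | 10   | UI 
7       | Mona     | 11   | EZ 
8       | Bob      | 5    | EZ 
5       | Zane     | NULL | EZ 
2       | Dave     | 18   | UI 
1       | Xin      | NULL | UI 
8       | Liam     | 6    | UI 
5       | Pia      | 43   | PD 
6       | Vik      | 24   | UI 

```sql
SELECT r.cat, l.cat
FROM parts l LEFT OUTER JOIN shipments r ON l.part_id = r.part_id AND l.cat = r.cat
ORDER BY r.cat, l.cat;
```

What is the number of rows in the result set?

7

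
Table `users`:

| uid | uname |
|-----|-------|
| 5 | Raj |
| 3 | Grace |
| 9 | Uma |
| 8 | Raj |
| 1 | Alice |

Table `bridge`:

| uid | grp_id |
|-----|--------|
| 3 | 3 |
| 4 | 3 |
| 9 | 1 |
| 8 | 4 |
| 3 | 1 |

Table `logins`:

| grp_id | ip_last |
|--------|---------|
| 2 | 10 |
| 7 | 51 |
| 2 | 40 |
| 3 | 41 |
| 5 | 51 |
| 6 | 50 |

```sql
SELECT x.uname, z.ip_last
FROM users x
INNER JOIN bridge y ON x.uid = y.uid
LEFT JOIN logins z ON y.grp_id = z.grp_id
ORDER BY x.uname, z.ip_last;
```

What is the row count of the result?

4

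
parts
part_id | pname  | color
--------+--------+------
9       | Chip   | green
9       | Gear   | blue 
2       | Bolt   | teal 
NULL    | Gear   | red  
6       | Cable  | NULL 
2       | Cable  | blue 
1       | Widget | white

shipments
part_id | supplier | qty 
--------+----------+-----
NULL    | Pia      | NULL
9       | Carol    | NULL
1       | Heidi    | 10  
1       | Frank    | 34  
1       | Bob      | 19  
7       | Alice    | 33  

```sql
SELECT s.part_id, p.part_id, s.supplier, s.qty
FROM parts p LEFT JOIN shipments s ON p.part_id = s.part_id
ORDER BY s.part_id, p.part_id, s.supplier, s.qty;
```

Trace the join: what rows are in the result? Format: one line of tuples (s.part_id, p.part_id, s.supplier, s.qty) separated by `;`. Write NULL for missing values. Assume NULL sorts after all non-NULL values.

LEFT JOIN keeps every row from `parts`; unmatched rows get NULL for `shipments`'s columns.
Matching on p.part_id = s.part_id. A NULL in a compared column never satisfies the condition.
- p (part_id=9) pairs with 1 row(s) of s.
- p (part_id=9) pairs with 1 row(s) of s.
- p (part_id=2) has no partner → padded with NULL.
- p (part_id=NULL) has no partner → padded with NULL.
- p (part_id=6) has no partner → padded with NULL.
- p (part_id=2) has no partner → padded with NULL.
- p (part_id=1) pairs with 3 row(s) of s.
After projecting and ordering:
s.part_id | p.part_id | s.supplier | s.qty
1 | 1 | Bob | 19
1 | 1 | Frank | 34
1 | 1 | Heidi | 10
9 | 9 | Carol | NULL
9 | 9 | Carol | NULL
NULL | 2 | NULL | NULL
NULL | 2 | NULL | NULL
NULL | 6 | NULL | NULL
NULL | NULL | NULL | NULL

(1, 1, Bob, 19); (1, 1, Frank, 34); (1, 1, Heidi, 10); (9, 9, Carol, NULL); (9, 9, Carol, NULL); (NULL, 2, NULL, NULL); (NULL, 2, NULL, NULL); (NULL, 6, NULL, NULL); (NULL, NULL, NULL, NULL)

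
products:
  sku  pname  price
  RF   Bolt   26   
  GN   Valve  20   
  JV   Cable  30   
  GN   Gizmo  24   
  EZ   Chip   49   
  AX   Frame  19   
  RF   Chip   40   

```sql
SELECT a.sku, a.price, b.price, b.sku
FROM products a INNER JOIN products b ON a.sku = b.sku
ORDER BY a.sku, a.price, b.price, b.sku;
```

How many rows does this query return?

INNER JOIN keeps only pairs where the ON condition holds.
Matching on a.sku = b.sku.
- a (sku=RF) pairs with 2 row(s) of b.
- a (sku=GN) pairs with 2 row(s) of b.
- a (sku=JV) pairs with 1 row(s) of b.
- a (sku=GN) pairs with 2 row(s) of b.
- a (sku=EZ) pairs with 1 row(s) of b.
- a (sku=AX) pairs with 1 row(s) of b.
- a (sku=RF) pairs with 2 row(s) of b.
Total: 11 rows.

11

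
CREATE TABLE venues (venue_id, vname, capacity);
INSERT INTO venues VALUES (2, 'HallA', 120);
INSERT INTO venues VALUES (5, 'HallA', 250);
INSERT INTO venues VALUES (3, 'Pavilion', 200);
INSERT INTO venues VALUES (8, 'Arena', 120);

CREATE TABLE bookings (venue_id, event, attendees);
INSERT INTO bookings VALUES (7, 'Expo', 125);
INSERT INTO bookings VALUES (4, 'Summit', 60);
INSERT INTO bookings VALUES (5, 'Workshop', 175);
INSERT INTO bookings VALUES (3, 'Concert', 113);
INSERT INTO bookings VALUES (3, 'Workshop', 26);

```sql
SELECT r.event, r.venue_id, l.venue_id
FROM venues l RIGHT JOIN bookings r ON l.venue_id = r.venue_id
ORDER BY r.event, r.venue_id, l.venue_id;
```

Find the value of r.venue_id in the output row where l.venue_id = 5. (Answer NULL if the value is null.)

5

RIGHT JOIN keeps every row from `bookings`; unmatched rows get NULL for `venues`'s columns.
Matching on l.venue_id = r.venue_id.
Matched pairs: 3; unmatched r rows kept: 2.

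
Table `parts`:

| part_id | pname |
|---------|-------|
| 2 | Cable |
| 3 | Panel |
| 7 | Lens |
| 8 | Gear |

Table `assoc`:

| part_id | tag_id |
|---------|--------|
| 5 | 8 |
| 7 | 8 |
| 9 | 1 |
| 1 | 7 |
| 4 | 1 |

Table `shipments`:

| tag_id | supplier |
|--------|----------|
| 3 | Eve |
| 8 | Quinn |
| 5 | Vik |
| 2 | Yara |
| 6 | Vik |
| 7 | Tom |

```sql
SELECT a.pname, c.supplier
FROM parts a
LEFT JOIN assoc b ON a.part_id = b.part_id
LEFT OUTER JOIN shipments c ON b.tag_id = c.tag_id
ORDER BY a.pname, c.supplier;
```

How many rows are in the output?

4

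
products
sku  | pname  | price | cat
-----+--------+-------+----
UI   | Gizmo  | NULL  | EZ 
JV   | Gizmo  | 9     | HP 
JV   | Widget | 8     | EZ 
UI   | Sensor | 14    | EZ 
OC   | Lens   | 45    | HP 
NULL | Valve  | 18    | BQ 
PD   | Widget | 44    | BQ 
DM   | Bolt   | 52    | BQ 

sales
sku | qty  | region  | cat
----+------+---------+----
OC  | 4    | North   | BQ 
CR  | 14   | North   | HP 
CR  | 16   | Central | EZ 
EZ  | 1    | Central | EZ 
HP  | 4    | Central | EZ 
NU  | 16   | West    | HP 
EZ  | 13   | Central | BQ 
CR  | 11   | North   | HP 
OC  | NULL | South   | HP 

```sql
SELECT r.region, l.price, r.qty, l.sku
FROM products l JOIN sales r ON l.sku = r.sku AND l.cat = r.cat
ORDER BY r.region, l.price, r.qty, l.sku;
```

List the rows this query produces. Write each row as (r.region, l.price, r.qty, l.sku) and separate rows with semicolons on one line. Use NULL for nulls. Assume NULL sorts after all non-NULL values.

(South, 45, NULL, OC)

INNER JOIN keeps only pairs where the ON condition holds.
Matching on l.sku = r.sku AND l.cat = r.cat. A NULL in a compared column never satisfies the condition.
- l[0] sku=UI, cat=EZ → no match; dropped.
- l[1] sku=JV, cat=HP → no match; dropped.
- l[2] sku=JV, cat=EZ → no match; dropped.
- l[3] sku=UI, cat=EZ → no match; dropped.
- l[4] sku=OC, cat=HP → 1 match(es) in r → 1 row(s).
- l[5] sku=NULL, cat=BQ → no match; dropped.
- l[6] sku=PD, cat=BQ → no match; dropped.
- l[7] sku=DM, cat=BQ → no match; dropped.
After projecting and ordering:
r.region | l.price | r.qty | l.sku
South | 45 | NULL | OC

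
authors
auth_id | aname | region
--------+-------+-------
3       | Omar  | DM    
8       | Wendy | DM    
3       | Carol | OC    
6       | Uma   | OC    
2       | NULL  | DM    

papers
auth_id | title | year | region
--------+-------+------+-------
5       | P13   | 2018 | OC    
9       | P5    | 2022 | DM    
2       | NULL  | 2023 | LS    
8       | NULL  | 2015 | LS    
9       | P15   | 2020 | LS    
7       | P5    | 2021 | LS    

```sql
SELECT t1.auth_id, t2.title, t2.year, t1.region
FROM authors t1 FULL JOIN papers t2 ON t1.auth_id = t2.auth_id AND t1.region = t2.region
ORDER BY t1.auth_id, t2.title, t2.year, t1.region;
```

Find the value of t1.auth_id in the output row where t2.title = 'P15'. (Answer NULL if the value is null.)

FULL OUTER JOIN keeps every row from both sides; unmatched rows get NULL for the other side's columns.
Matching on t1.auth_id = t2.auth_id AND t1.region = t2.region.
- t1[0] auth_id=3, region=DM → no match; kept with NULLs on the t2 side.
- t1[1] auth_id=8, region=DM → no match; kept with NULLs on the t2 side.
- t1[2] auth_id=3, region=OC → no match; kept with NULLs on the t2 side.
- t1[3] auth_id=6, region=OC → no match; kept with NULLs on the t2 side.
- t1[4] auth_id=2, region=DM → no match; kept with NULLs on the t2 side.
- 6 t2 row(s) had no t1 match → kept, t1 columns NULL.

NULL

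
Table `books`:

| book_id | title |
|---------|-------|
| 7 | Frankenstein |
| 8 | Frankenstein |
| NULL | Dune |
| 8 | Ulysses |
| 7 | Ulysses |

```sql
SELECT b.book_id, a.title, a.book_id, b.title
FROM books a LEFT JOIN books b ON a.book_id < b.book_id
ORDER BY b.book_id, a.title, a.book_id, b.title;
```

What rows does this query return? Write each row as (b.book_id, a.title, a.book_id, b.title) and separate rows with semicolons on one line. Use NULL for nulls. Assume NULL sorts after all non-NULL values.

(8, Frankenstein, 7, Frankenstein); (8, Frankenstein, 7, Ulysses); (8, Ulysses, 7, Frankenstein); (8, Ulysses, 7, Ulysses); (NULL, Dune, NULL, NULL); (NULL, Frankenstein, 8, NULL); (NULL, Ulysses, 8, NULL)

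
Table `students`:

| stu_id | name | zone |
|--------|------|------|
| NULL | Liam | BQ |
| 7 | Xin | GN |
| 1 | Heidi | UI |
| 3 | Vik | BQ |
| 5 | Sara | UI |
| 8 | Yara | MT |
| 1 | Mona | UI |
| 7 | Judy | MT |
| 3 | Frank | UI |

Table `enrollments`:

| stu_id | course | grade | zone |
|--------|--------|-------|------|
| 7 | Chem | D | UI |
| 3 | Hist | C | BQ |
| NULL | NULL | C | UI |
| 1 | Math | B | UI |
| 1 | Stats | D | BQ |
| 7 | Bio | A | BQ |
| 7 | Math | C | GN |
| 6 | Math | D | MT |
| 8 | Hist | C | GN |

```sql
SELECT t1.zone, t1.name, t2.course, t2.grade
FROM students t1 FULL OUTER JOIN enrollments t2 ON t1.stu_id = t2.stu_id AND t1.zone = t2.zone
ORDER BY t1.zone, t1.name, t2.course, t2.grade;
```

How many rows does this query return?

FULL OUTER JOIN keeps every row from both sides; unmatched rows get NULL for the other side's columns.
Matching on t1.stu_id = t2.stu_id AND t1.zone = t2.zone. A NULL in a compared column never satisfies the condition.
Matched pairs: 4; unmatched t1 rows kept: 5; unmatched t2 rows kept: 6.
Total: 4 matched + 11 padded = 15 rows.

15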